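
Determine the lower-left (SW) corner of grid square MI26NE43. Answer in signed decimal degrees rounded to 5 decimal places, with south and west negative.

-3.82083, 65.11667

Field M=12, I=8: +12·20° lon, +8·10° lat → SW at lon 60°, lat -10°.
Square 2, 6: +2·2° lon, +6·1° lat → SW at lon 64°, lat -4°.
Subsquare n=13, e=4: +13·0.0833333° lon, +4·0.0416667° lat → SW at lon 65.0833°, lat -3.83333°.
Extended square 4, 3: +4·0.00833333° lon, +3·0.00416667° lat → SW at lon 65.1167°, lat -3.82083°.
latitude -3.82083, longitude 65.11667.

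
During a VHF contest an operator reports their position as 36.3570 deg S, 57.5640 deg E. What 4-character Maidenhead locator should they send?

Add 180° to longitude and 90° to latitude: 237.56, 53.64.
Field: 237.56/20 → 11 → L, 53.64/10 → 5 → F; chars LF.
Square: 17.56/2 → 8, 3.64/1 → 3; chars 83.

LF83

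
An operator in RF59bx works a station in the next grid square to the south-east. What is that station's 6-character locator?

RF59cw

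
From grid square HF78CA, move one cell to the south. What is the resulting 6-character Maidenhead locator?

Latitude subsquare a = 0; −1 → -1, wraps to 23 = x, carry into square.
Latitude square 8; −1 → 7.
The longitude characters are unchanged.

HF77cx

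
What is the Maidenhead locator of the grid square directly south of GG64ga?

GG63gx

Latitude subsquare a = 0; −1 → -1, wraps to 23 = x, carry into square.
Latitude square 4; −1 → 3.
The longitude characters are unchanged.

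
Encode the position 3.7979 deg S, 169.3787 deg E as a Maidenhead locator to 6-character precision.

RI46qe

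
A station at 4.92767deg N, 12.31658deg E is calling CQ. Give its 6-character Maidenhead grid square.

Shift to the Maidenhead origin (180°W, 90°S): lon 192.3166, lat 94.9277.
Field: lon ⌊192.3166/20⌋ = 9 → J; lat ⌊94.9277/10⌋ = 9 → J.
Square: lon ⌊12.3166/2⌋ = 6; lat ⌊4.9277/1⌋ = 4.
Subsquare: lon ⌊0.3166/0.0833333⌋ = 3 → d; lat ⌊0.9277/0.0416667⌋ = 22 → w.

JJ64dw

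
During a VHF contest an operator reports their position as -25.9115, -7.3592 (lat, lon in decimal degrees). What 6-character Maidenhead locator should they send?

Offset from 180°W / 90°S: lon 172.6408°, lat 64.0885°.
Field (20°×10°, letters A–R): lon ⌊172.6408/20⌋ = 8 → I; lat ⌊64.0885/10⌋ = 6 → G.
Square (2°×1°, digits 0–9): lon ⌊12.6408/2⌋ = 6; lat ⌊4.0885/1⌋ = 4.
Subsquare (5′×2.5′, letters a–x): lon ⌊0.6408/0.0833333⌋ = 7 → h; lat ⌊0.0885/0.0416667⌋ = 2 → c.

IG64hc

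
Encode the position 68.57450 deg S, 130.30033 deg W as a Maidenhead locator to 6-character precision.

Offset from 180°W / 90°S: lon 49.6997°, lat 21.4255°.
Field: lon ⌊49.6997/20⌋ = 2 → C; lat ⌊21.4255/10⌋ = 2 → C.
Square: lon ⌊9.6997/2⌋ = 4; lat ⌊1.4255/1⌋ = 1.
Subsquare: lon ⌊1.6997/0.0833333⌋ = 20 → u; lat ⌊0.4255/0.0416667⌋ = 10 → k.

CC41uk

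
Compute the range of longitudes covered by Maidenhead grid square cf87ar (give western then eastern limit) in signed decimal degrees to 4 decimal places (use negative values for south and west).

-124.0000, -123.9167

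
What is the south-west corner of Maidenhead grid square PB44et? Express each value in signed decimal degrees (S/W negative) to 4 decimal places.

Field P=15, B=1: +15·20° lon, +1·10° lat → SW at lon 120°, lat -80°.
Square 4, 4: +4·2° lon, +4·1° lat → SW at lon 128°, lat -76°.
Subsquare e=4, t=19: +4·0.0833333° lon, +19·0.0416667° lat → SW at lon 128.333°, lat -75.2083°.
latitude -75.2083, longitude 128.3333.

-75.2083, 128.3333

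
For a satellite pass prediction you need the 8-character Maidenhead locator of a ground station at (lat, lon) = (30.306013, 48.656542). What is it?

Add 180° to longitude and 90° to latitude: 228.65654, 120.30601.
Field: lon ⌊228.65654/20⌋ = 11 → L; lat ⌊120.30601/10⌋ = 12 → M.
Square: lon ⌊8.65654/2⌋ = 4; lat ⌊0.30601/1⌋ = 0.
Subsquare: lon ⌊0.65654/0.0833333⌋ = 7 → h; lat ⌊0.30601/0.0416667⌋ = 7 → h.
Extended square: lon ⌊0.07321/0.00833333⌋ = 8; lat ⌊0.01435/0.00416667⌋ = 3.

LM40hh83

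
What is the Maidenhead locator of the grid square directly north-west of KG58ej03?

KG58dj94

Longitude extended square 0; −1 → -1, wraps to 9, carry into subsquare.
Longitude subsquare e = 4; −1 → 3 = d.
Latitude extended square 3; +1 → 4.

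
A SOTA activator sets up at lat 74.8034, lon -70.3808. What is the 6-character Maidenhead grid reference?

Offset from 180°W / 90°S: lon 109.6192°, lat 164.8034°.
Field (20°×10°, letters A–R): 109.6192/20 → 5 → F, 164.8034/10 → 16 → Q; chars FQ.
Square (2°×1°, digits 0–9): 9.6192/2 → 4, 4.8034/1 → 4; chars 44.
Subsquare (5′×2.5′, letters a–x): 1.6192/0.0833333 → 19 → t, 0.8034/0.0416667 → 19 → t; chars tt.

FQ44tt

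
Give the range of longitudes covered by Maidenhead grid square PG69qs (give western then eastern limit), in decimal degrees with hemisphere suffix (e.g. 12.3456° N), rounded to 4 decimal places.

Field P=15, G=6: +15·20° lon, +6·10° lat → SW at lon 120°, lat -30°.
Square 6, 9: +6·2° lon, +9·1° lat → SW at lon 132°, lat -21°.
Subsquare q=16, s=18: +16·0.0833333° lon, +18·0.0416667° lat → SW at lon 133.333°, lat -20.25°.
Cell spans 0.0833333° lon × 0.0416667° lat.
west 133.3333° E, east 133.4167° E.

133.3333° E, 133.4167° E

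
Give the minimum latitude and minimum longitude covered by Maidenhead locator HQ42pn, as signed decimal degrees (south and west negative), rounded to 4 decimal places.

Field H=7, Q=16: +7·20° lon, +16·10° lat → SW at lon -40°, lat 70°.
Square 4, 2: +4·2° lon, +2·1° lat → SW at lon -32°, lat 72°.
Subsquare p=15, n=13: +15·0.0833333° lon, +13·0.0416667° lat → SW at lon -30.75°, lat 72.5417°.
latitude 72.5417, longitude -30.7500.

72.5417, -30.7500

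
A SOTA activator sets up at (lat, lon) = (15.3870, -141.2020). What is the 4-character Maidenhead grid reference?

BK95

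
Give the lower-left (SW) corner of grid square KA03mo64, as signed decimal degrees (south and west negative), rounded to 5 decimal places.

Field K=10, A=0: +10·20° lon, +0·10° lat → SW at lon 20°, lat -90°.
Square 0, 3: +0·2° lon, +3·1° lat → SW at lon 20°, lat -87°.
Subsquare m=12, o=14: +12·0.0833333° lon, +14·0.0416667° lat → SW at lon 21°, lat -86.4167°.
Extended square 6, 4: +6·0.00833333° lon, +4·0.00416667° lat → SW at lon 21.05°, lat -86.4°.
latitude -86.40000, longitude 21.05000.

-86.40000, 21.05000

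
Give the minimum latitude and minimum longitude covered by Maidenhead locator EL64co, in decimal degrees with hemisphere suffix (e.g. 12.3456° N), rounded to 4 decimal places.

Field E=4, L=11: +4·20° lon, +11·10° lat → SW at lon -100°, lat 20°.
Square 6, 4: +6·2° lon, +4·1° lat → SW at lon -88°, lat 24°.
Subsquare c=2, o=14: +2·0.0833333° lon, +14·0.0416667° lat → SW at lon -87.8333°, lat 24.5833°.
latitude 24.5833° N, longitude 87.8333° W.

24.5833° N, 87.8333° W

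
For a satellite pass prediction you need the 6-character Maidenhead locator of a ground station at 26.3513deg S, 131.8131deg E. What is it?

PG53vp

Offset from 180°W / 90°S: lon 311.8131°, lat 63.6487°.
Field: 311.8131/20 → 15 → P, 63.6487/10 → 6 → G; chars PG.
Square: 11.8131/2 → 5, 3.6487/1 → 3; chars 53.
Subsquare: 1.8131/0.0833333 → 21 → v, 0.6487/0.0416667 → 15 → p; chars vp.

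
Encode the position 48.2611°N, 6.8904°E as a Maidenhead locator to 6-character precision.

Offset from 180°W / 90°S: lon 186.8904°, lat 138.2611°.
Field: 186.8904/20 → 9 → J, 138.2611/10 → 13 → N; chars JN.
Square: 6.8904/2 → 3, 8.2611/1 → 8; chars 38.
Subsquare: 0.8904/0.0833333 → 10 → k, 0.2611/0.0416667 → 6 → g; chars kg.

JN38kg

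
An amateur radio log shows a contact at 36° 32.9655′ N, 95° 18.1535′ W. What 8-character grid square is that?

Add 180° to longitude and 90° to latitude: 84.69744, 126.54942.
Field (20°×10°, letters A–R): 84.69744/20 → 4 → E, 126.54942/10 → 12 → M; chars EM.
Square (2°×1°, digits 0–9): 4.69744/2 → 2, 6.54942/1 → 6; chars 26.
Subsquare (5′×2.5′, letters a–x): 0.69744/0.0833333 → 8 → i, 0.54942/0.0416667 → 13 → n; chars in.
Extended square (30″×15″, digits 0–9): 0.03077/0.00833333 → 3, 0.00776/0.00416667 → 1; chars 31.

EM26in31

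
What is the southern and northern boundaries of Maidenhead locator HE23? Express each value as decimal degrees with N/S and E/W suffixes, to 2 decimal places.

Field H=7, E=4: +7·20° lon, +4·10° lat → SW at lon -40°, lat -50°.
Square 2, 3: +2·2° lon, +3·1° lat → SW at lon -36°, lat -47°.
Cell spans 2° lon × 1° lat.
south 47.00° S, north 46.00° S.

47.00° S, 46.00° S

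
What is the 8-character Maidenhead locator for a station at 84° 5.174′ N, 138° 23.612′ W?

CR04tc20

Add 180° to longitude and 90° to latitude: 41.60647, 174.08623.
Field: 41.60647/20 → 2 → C, 174.08623/10 → 17 → R; chars CR.
Square: 1.60647/2 → 0, 4.08623/1 → 4; chars 04.
Subsquare: 1.60647/0.0833333 → 19 → t, 0.08623/0.0416667 → 2 → c; chars tc.
Extended square: 0.02313/0.00833333 → 2, 0.00290/0.00416667 → 0; chars 20.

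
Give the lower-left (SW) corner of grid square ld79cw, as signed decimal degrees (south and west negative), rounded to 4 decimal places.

Field L=11, D=3: +11·20° lon, +3·10° lat → SW at lon 40°, lat -60°.
Square 7, 9: +7·2° lon, +9·1° lat → SW at lon 54°, lat -51°.
Subsquare c=2, w=22: +2·0.0833333° lon, +22·0.0416667° lat → SW at lon 54.1667°, lat -50.0833°.
latitude -50.0833, longitude 54.1667.

-50.0833, 54.1667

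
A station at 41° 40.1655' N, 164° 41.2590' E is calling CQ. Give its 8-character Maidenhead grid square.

RN21iq20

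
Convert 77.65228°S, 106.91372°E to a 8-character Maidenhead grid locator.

OB32ki93

Offset from 180°W / 90°S: lon 286.91372°, lat 12.34772°.
Field: 286.91372/20 → 14 → O, 12.34772/10 → 1 → B; chars OB.
Square: 6.91372/2 → 3, 2.34772/1 → 2; chars 32.
Subsquare: 0.91372/0.0833333 → 10 → k, 0.34772/0.0416667 → 8 → i; chars ki.
Extended square: 0.08039/0.00833333 → 9, 0.01439/0.00416667 → 3; chars 93.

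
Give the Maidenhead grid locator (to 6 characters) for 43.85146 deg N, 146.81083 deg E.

QN33ju

Offset from 180°W / 90°S: lon 326.8108°, lat 133.8515°.
Field: 326.8108/20 → 16 → Q, 133.8515/10 → 13 → N; chars QN.
Square: 6.8108/2 → 3, 3.8515/1 → 3; chars 33.
Subsquare: 0.8108/0.0833333 → 9 → j, 0.8515/0.0416667 → 20 → u; chars ju.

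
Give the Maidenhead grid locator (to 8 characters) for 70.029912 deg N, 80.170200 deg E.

NQ00ca07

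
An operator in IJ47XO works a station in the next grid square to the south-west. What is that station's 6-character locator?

IJ47wn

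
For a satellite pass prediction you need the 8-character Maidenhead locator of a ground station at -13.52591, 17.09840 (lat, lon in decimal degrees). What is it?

JH86nl13

Add 180° to longitude and 90° to latitude: 197.09840, 76.47409.
Field: 197.09840/20 → 9 → J, 76.47409/10 → 7 → H; chars JH.
Square: 17.09840/2 → 8, 6.47409/1 → 6; chars 86.
Subsquare: 1.09840/0.0833333 → 13 → n, 0.47409/0.0416667 → 11 → l; chars nl.
Extended square: 0.01507/0.00833333 → 1, 0.01576/0.00416667 → 3; chars 13.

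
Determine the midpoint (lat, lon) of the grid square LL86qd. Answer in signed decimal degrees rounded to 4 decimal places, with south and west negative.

26.1458, 57.3750

Field L=11, L=11: +11·20° lon, +11·10° lat → SW at lon 40°, lat 20°.
Square 8, 6: +8·2° lon, +6·1° lat → SW at lon 56°, lat 26°.
Subsquare q=16, d=3: +16·0.0833333° lon, +3·0.0416667° lat → SW at lon 57.3333°, lat 26.125°.
Cell spans 0.0833333° lon × 0.0416667° lat. Centre is SW corner plus half of each.
latitude 26.1458, longitude 57.3750.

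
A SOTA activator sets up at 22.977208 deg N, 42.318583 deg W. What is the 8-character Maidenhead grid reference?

Add 180° to longitude and 90° to latitude: 137.68142, 112.97721.
Field (20°×10°, letters A–R): lon ⌊137.68142/20⌋ = 6 → G; lat ⌊112.97721/10⌋ = 11 → L.
Square (2°×1°, digits 0–9): lon ⌊17.68142/2⌋ = 8; lat ⌊2.97721/1⌋ = 2.
Subsquare (5′×2.5′, letters a–x): lon ⌊1.68142/0.0833333⌋ = 20 → u; lat ⌊0.97721/0.0416667⌋ = 23 → x.
Extended square (30″×15″, digits 0–9): lon ⌊0.01475/0.00833333⌋ = 1; lat ⌊0.01887/0.00416667⌋ = 4.

GL82ux14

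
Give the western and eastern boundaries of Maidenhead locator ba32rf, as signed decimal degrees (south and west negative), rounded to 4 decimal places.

-152.5833, -152.5000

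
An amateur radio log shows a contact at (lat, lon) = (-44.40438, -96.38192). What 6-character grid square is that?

EE15to

Offset from 180°W / 90°S: lon 83.6181°, lat 45.5956°.
Field: lon ⌊83.6181/20⌋ = 4 → E; lat ⌊45.5956/10⌋ = 4 → E.
Square: lon ⌊3.6181/2⌋ = 1; lat ⌊5.5956/1⌋ = 5.
Subsquare: lon ⌊1.6181/0.0833333⌋ = 19 → t; lat ⌊0.5956/0.0416667⌋ = 14 → o.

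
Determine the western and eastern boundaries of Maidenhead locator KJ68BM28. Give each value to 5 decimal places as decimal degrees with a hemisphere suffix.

Field K=10, J=9: +10·20° lon, +9·10° lat → SW at lon 20°, lat 0°.
Square 6, 8: +6·2° lon, +8·1° lat → SW at lon 32°, lat 8°.
Subsquare b=1, m=12: +1·0.0833333° lon, +12·0.0416667° lat → SW at lon 32.0833°, lat 8.5°.
Extended square 2, 8: +2·0.00833333° lon, +8·0.00416667° lat → SW at lon 32.1°, lat 8.53333°.
Cell spans 0.00833333° lon × 0.00416667° lat.
west 32.10000° E, east 32.10833° E.

32.10000° E, 32.10833° E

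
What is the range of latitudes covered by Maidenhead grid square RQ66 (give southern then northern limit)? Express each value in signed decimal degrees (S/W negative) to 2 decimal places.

76.00, 77.00

Field R=17, Q=16: +17·20° lon, +16·10° lat → SW at lon 160°, lat 70°.
Square 6, 6: +6·2° lon, +6·1° lat → SW at lon 172°, lat 76°.
Cell spans 2° lon × 1° lat.
south 76.00, north 77.00.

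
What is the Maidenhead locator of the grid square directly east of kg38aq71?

KG38aq81

Longitude extended square 7; +1 → 8.
The latitude characters are unchanged.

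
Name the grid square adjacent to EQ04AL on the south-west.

Longitude subsquare a = 0; −1 → -1, wraps to 23 = x, carry into square.
Longitude square 0; −1 → -1, wraps to 9, carry into field.
Longitude field E = 4; −1 → 3 = D.
Latitude subsquare l = 11; −1 → 10 = k.

DQ94xk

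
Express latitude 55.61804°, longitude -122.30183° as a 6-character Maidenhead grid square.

CO85uo

Offset from 180°W / 90°S: lon 57.6982°, lat 145.6180°.
Field (20°×10°, letters A–R): lon ⌊57.6982/20⌋ = 2 → C; lat ⌊145.6180/10⌋ = 14 → O.
Square (2°×1°, digits 0–9): lon ⌊17.6982/2⌋ = 8; lat ⌊5.6180/1⌋ = 5.
Subsquare (5′×2.5′, letters a–x): lon ⌊1.6982/0.0833333⌋ = 20 → u; lat ⌊0.6180/0.0416667⌋ = 14 → o.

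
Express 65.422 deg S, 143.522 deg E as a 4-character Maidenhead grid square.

QC14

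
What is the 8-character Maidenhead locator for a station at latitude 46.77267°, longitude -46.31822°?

GN66us15

Offset from 180°W / 90°S: lon 133.68178°, lat 136.77267°.
Field (20°×10°, letters A–R): 133.68178/20 → 6 → G, 136.77267/10 → 13 → N; chars GN.
Square (2°×1°, digits 0–9): 13.68178/2 → 6, 6.77267/1 → 6; chars 66.
Subsquare (5′×2.5′, letters a–x): 1.68178/0.0833333 → 20 → u, 0.77267/0.0416667 → 18 → s; chars us.
Extended square (30″×15″, digits 0–9): 0.01511/0.00833333 → 1, 0.02267/0.00416667 → 5; chars 15.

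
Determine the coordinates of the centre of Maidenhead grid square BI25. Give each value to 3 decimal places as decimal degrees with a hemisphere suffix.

4.500° S, 155.000° W

Field B=1, I=8: +1·20° lon, +8·10° lat → SW at lon -160°, lat -10°.
Square 2, 5: +2·2° lon, +5·1° lat → SW at lon -156°, lat -5°.
Cell spans 2° lon × 1° lat. Centre is SW corner plus half of each.
latitude 4.500° S, longitude 155.000° W.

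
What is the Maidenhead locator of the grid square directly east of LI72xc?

Longitude subsquare x = 23; +1 → 24, wraps to 0 = a, carry into square.
Longitude square 7; +1 → 8.
The latitude characters are unchanged.

LI82ac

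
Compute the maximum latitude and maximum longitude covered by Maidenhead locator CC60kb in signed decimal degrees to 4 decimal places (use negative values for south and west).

-69.9167, -127.0833

Field C=2, C=2: +2·20° lon, +2·10° lat → SW at lon -140°, lat -70°.
Square 6, 0: +6·2° lon, +0·1° lat → SW at lon -128°, lat -70°.
Subsquare k=10, b=1: +10·0.0833333° lon, +1·0.0416667° lat → SW at lon -127.167°, lat -69.9583°.
Cell spans 0.0833333° lon × 0.0416667° lat. NE corner is SW corner plus one full cell.
latitude -69.9167, longitude -127.0833.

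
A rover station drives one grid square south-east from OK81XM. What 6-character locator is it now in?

OK91al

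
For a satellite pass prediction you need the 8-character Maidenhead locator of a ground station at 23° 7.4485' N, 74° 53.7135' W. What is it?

Shift to the Maidenhead origin (180°W, 90°S): lon 105.10478, lat 113.12414.
Field (20°×10°, letters A–R): 105.10478/20 → 5 → F, 113.12414/10 → 11 → L; chars FL.
Square (2°×1°, digits 0–9): 5.10478/2 → 2, 3.12414/1 → 3; chars 23.
Subsquare (5′×2.5′, letters a–x): 1.10478/0.0833333 → 13 → n, 0.12414/0.0416667 → 2 → c; chars nc.
Extended square (30″×15″, digits 0–9): 0.02144/0.00833333 → 2, 0.04081/0.00416667 → 9; chars 29.

FL23nc29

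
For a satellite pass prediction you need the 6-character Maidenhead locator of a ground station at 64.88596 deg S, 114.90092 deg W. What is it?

Offset from 180°W / 90°S: lon 65.0991°, lat 25.1140°.
Field: lon ⌊65.0991/20⌋ = 3 → D; lat ⌊25.1140/10⌋ = 2 → C.
Square: lon ⌊5.0991/2⌋ = 2; lat ⌊5.1140/1⌋ = 5.
Subsquare: lon ⌊1.0991/0.0833333⌋ = 13 → n; lat ⌊0.1140/0.0416667⌋ = 2 → c.

DC25nc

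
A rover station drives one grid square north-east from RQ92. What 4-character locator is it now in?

AQ03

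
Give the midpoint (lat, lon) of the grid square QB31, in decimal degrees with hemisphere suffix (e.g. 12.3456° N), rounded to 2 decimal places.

78.50° S, 147.00° E

Field Q=16, B=1: +16·20° lon, +1·10° lat → SW at lon 140°, lat -80°.
Square 3, 1: +3·2° lon, +1·1° lat → SW at lon 146°, lat -79°.
Cell spans 2° lon × 1° lat. Centre is SW corner plus half of each.
latitude 78.50° S, longitude 147.00° E.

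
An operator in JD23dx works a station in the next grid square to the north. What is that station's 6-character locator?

JD24da

Latitude subsquare x = 23; +1 → 24, wraps to 0 = a, carry into square.
Latitude square 3; +1 → 4.
The longitude characters are unchanged.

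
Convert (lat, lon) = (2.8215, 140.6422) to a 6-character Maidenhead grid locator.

QJ02ht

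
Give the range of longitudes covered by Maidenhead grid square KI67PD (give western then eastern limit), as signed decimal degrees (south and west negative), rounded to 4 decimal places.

33.2500, 33.3333

Field K=10, I=8: +10·20° lon, +8·10° lat → SW at lon 20°, lat -10°.
Square 6, 7: +6·2° lon, +7·1° lat → SW at lon 32°, lat -3°.
Subsquare p=15, d=3: +15·0.0833333° lon, +3·0.0416667° lat → SW at lon 33.25°, lat -2.875°.
Cell spans 0.0833333° lon × 0.0416667° lat.
west 33.2500, east 33.3333.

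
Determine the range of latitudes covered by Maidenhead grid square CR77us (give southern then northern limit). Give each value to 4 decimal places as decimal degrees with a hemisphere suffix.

87.7500° N, 87.7917° N

Field C=2, R=17: +2·20° lon, +17·10° lat → SW at lon -140°, lat 80°.
Square 7, 7: +7·2° lon, +7·1° lat → SW at lon -126°, lat 87°.
Subsquare u=20, s=18: +20·0.0833333° lon, +18·0.0416667° lat → SW at lon -124.333°, lat 87.75°.
Cell spans 0.0833333° lon × 0.0416667° lat.
south 87.7500° N, north 87.7917° N.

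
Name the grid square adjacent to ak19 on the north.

AL10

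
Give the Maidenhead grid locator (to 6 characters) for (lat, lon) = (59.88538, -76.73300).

FO19pv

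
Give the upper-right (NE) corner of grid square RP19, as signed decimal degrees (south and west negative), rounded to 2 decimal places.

70.00, 164.00

Field R=17, P=15: +17·20° lon, +15·10° lat → SW at lon 160°, lat 60°.
Square 1, 9: +1·2° lon, +9·1° lat → SW at lon 162°, lat 69°.
Cell spans 2° lon × 1° lat. NE corner is SW corner plus one full cell.
latitude 70.00, longitude 164.00.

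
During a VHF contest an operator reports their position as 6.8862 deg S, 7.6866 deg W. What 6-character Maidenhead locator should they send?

II63dc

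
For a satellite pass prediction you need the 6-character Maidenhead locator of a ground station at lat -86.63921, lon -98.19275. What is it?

Offset from 180°W / 90°S: lon 81.8072°, lat 3.3608°.
Field: 81.8072/20 → 4 → E, 3.3608/10 → 0 → A; chars EA.
Square: 1.8072/2 → 0, 3.3608/1 → 3; chars 03.
Subsquare: 1.8072/0.0833333 → 21 → v, 0.3608/0.0416667 → 8 → i; chars vi.

EA03vi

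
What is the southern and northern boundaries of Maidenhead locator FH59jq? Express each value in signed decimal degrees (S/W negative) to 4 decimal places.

-10.3333, -10.2917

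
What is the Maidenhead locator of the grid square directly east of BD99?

CD09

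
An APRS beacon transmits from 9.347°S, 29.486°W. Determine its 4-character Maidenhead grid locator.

HI50

Shift to the Maidenhead origin (180°W, 90°S): lon 150.51, lat 80.65.
Field (20°×10°, letters A–R): 150.51/20 → 7 → H, 80.65/10 → 8 → I; chars HI.
Square (2°×1°, digits 0–9): 10.51/2 → 5, 0.65/1 → 0; chars 50.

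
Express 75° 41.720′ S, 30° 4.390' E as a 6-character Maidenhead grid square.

KB54ah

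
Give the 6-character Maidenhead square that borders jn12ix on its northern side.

Latitude subsquare x = 23; +1 → 24, wraps to 0 = a, carry into square.
Latitude square 2; +1 → 3.
The longitude characters are unchanged.

JN13ia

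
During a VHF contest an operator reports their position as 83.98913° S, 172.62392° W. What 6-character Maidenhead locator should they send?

AA36qa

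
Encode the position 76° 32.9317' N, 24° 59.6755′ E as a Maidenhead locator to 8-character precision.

Add 180° to longitude and 90° to latitude: 204.99459, 166.54886.
Field: lon ⌊204.99459/20⌋ = 10 → K; lat ⌊166.54886/10⌋ = 16 → Q.
Square: lon ⌊4.99459/2⌋ = 2; lat ⌊6.54886/1⌋ = 6.
Subsquare: lon ⌊0.99459/0.0833333⌋ = 11 → l; lat ⌊0.54886/0.0416667⌋ = 13 → n.
Extended square: lon ⌊0.07793/0.00833333⌋ = 9; lat ⌊0.00719/0.00416667⌋ = 1.

KQ26ln91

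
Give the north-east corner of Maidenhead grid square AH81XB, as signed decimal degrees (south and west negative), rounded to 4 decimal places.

Field A=0, H=7: +0·20° lon, +7·10° lat → SW at lon -180°, lat -20°.
Square 8, 1: +8·2° lon, +1·1° lat → SW at lon -164°, lat -19°.
Subsquare x=23, b=1: +23·0.0833333° lon, +1·0.0416667° lat → SW at lon -162.083°, lat -18.9583°.
Cell spans 0.0833333° lon × 0.0416667° lat. NE corner is SW corner plus one full cell.
latitude -18.9167, longitude -162.0000.

-18.9167, -162.0000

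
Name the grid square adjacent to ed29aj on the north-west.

ED19xk

Longitude subsquare a = 0; −1 → -1, wraps to 23 = x, carry into square.
Longitude square 2; −1 → 1.
Latitude subsquare j = 9; +1 → 10 = k.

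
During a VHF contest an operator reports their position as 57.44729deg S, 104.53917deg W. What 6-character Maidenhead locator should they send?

DD72rn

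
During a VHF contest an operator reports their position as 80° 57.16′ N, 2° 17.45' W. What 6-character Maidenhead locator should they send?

Shift to the Maidenhead origin (180°W, 90°S): lon 177.7092, lat 170.9527.
Field (20°×10°, letters A–R): lon ⌊177.7092/20⌋ = 8 → I; lat ⌊170.9527/10⌋ = 17 → R.
Square (2°×1°, digits 0–9): lon ⌊17.7092/2⌋ = 8; lat ⌊0.9527/1⌋ = 0.
Subsquare (5′×2.5′, letters a–x): lon ⌊1.7092/0.0833333⌋ = 20 → u; lat ⌊0.9527/0.0416667⌋ = 22 → w.

IR80uw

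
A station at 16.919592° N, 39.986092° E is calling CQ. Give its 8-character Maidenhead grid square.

Offset from 180°W / 90°S: lon 219.98609°, lat 106.91959°.
Field: lon ⌊219.98609/20⌋ = 10 → K; lat ⌊106.91959/10⌋ = 10 → K.
Square: lon ⌊19.98609/2⌋ = 9; lat ⌊6.91959/1⌋ = 6.
Subsquare: lon ⌊1.98609/0.0833333⌋ = 23 → x; lat ⌊0.91959/0.0416667⌋ = 22 → w.
Extended square: lon ⌊0.06943/0.00833333⌋ = 8; lat ⌊0.00293/0.00416667⌋ = 0.

KK96xw80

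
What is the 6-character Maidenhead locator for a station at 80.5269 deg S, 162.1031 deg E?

RA19bl

Offset from 180°W / 90°S: lon 342.1031°, lat 9.4731°.
Field (20°×10°, letters A–R): 342.1031/20 → 17 → R, 9.4731/10 → 0 → A; chars RA.
Square (2°×1°, digits 0–9): 2.1031/2 → 1, 9.4731/1 → 9; chars 19.
Subsquare (5′×2.5′, letters a–x): 0.1031/0.0833333 → 1 → b, 0.4731/0.0416667 → 11 → l; chars bl.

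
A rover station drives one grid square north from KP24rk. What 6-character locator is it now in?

Latitude subsquare k = 10; +1 → 11 = l.
The longitude characters are unchanged.

KP24rl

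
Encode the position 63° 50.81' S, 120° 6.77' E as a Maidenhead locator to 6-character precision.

Add 180° to longitude and 90° to latitude: 300.1128, 26.1532.
Field (20°×10°, letters A–R): lon ⌊300.1128/20⌋ = 15 → P; lat ⌊26.1532/10⌋ = 2 → C.
Square (2°×1°, digits 0–9): lon ⌊0.1128/2⌋ = 0; lat ⌊6.1532/1⌋ = 6.
Subsquare (5′×2.5′, letters a–x): lon ⌊0.1128/0.0833333⌋ = 1 → b; lat ⌊0.1532/0.0416667⌋ = 3 → d.

PC06bd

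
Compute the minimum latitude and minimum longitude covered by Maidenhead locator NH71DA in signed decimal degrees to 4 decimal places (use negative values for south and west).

-19.0000, 94.2500

Field N=13, H=7: +13·20° lon, +7·10° lat → SW at lon 80°, lat -20°.
Square 7, 1: +7·2° lon, +1·1° lat → SW at lon 94°, lat -19°.
Subsquare d=3, a=0: +3·0.0833333° lon, +0·0.0416667° lat → SW at lon 94.25°, lat -19°.
latitude -19.0000, longitude 94.2500.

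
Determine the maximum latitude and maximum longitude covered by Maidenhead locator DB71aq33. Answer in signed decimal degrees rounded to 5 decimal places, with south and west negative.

Field D=3, B=1: +3·20° lon, +1·10° lat → SW at lon -120°, lat -80°.
Square 7, 1: +7·2° lon, +1·1° lat → SW at lon -106°, lat -79°.
Subsquare a=0, q=16: +0·0.0833333° lon, +16·0.0416667° lat → SW at lon -106°, lat -78.3333°.
Extended square 3, 3: +3·0.00833333° lon, +3·0.00416667° lat → SW at lon -105.975°, lat -78.3208°.
Cell spans 0.00833333° lon × 0.00416667° lat. NE corner is SW corner plus one full cell.
latitude -78.31667, longitude -105.96667.

-78.31667, -105.96667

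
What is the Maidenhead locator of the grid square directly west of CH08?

Longitude square 0; −1 → -1, wraps to 9, carry into field.
Longitude field C = 2; −1 → 1 = B.
The latitude characters are unchanged.

BH98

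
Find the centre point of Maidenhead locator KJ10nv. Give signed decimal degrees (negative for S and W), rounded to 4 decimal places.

0.8958, 23.1250

Field K=10, J=9: +10·20° lon, +9·10° lat → SW at lon 20°, lat 0°.
Square 1, 0: +1·2° lon, +0·1° lat → SW at lon 22°, lat 0°.
Subsquare n=13, v=21: +13·0.0833333° lon, +21·0.0416667° lat → SW at lon 23.0833°, lat 0.875°.
Cell spans 0.0833333° lon × 0.0416667° lat. Centre is SW corner plus half of each.
latitude 0.8958, longitude 23.1250.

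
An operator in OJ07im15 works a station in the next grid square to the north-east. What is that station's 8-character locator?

Longitude extended square 1; +1 → 2.
Latitude extended square 5; +1 → 6.

OJ07im26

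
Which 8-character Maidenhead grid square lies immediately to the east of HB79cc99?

Longitude extended square 9; +1 → 10, wraps to 0, carry into subsquare.
Longitude subsquare c = 2; +1 → 3 = d.
The latitude characters are unchanged.

HB79dc09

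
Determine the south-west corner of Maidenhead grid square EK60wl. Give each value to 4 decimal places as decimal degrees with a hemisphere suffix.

Field E=4, K=10: +4·20° lon, +10·10° lat → SW at lon -100°, lat 10°.
Square 6, 0: +6·2° lon, +0·1° lat → SW at lon -88°, lat 10°.
Subsquare w=22, l=11: +22·0.0833333° lon, +11·0.0416667° lat → SW at lon -86.1667°, lat 10.4583°.
latitude 10.4583° N, longitude 86.1667° W.

10.4583° N, 86.1667° W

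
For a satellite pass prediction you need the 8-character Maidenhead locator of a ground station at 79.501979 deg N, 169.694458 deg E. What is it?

RQ49um30

Add 180° to longitude and 90° to latitude: 349.69446, 169.50198.
Field (20°×10°, letters A–R): lon ⌊349.69446/20⌋ = 17 → R; lat ⌊169.50198/10⌋ = 16 → Q.
Square (2°×1°, digits 0–9): lon ⌊9.69446/2⌋ = 4; lat ⌊9.50198/1⌋ = 9.
Subsquare (5′×2.5′, letters a–x): lon ⌊1.69446/0.0833333⌋ = 20 → u; lat ⌊0.50198/0.0416667⌋ = 12 → m.
Extended square (30″×15″, digits 0–9): lon ⌊0.02779/0.00833333⌋ = 3; lat ⌊0.00198/0.00416667⌋ = 0.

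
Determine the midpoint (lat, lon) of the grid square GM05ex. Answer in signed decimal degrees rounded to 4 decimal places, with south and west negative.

Field G=6, M=12: +6·20° lon, +12·10° lat → SW at lon -60°, lat 30°.
Square 0, 5: +0·2° lon, +5·1° lat → SW at lon -60°, lat 35°.
Subsquare e=4, x=23: +4·0.0833333° lon, +23·0.0416667° lat → SW at lon -59.6667°, lat 35.9583°.
Cell spans 0.0833333° lon × 0.0416667° lat. Centre is SW corner plus half of each.
latitude 35.9792, longitude -59.6250.

35.9792, -59.6250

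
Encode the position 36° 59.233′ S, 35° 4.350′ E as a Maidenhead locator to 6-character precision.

Offset from 180°W / 90°S: lon 215.0725°, lat 53.0128°.
Field (20°×10°, letters A–R): 215.0725/20 → 10 → K, 53.0128/10 → 5 → F; chars KF.
Square (2°×1°, digits 0–9): 15.0725/2 → 7, 3.0128/1 → 3; chars 73.
Subsquare (5′×2.5′, letters a–x): 1.0725/0.0833333 → 12 → m, 0.0128/0.0416667 → 0 → a; chars ma.

KF73ma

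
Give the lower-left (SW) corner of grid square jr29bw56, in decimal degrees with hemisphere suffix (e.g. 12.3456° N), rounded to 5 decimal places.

Field J=9, R=17: +9·20° lon, +17·10° lat → SW at lon 0°, lat 80°.
Square 2, 9: +2·2° lon, +9·1° lat → SW at lon 4°, lat 89°.
Subsquare b=1, w=22: +1·0.0833333° lon, +22·0.0416667° lat → SW at lon 4.08333°, lat 89.9167°.
Extended square 5, 6: +5·0.00833333° lon, +6·0.00416667° lat → SW at lon 4.125°, lat 89.9417°.
latitude 89.94167° N, longitude 4.12500° E.

89.94167° N, 4.12500° E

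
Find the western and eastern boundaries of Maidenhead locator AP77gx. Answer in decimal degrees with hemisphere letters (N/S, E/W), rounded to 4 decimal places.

165.5000° W, 165.4167° W

Field A=0, P=15: +0·20° lon, +15·10° lat → SW at lon -180°, lat 60°.
Square 7, 7: +7·2° lon, +7·1° lat → SW at lon -166°, lat 67°.
Subsquare g=6, x=23: +6·0.0833333° lon, +23·0.0416667° lat → SW at lon -165.5°, lat 67.9583°.
Cell spans 0.0833333° lon × 0.0416667° lat.
west 165.5000° W, east 165.4167° W.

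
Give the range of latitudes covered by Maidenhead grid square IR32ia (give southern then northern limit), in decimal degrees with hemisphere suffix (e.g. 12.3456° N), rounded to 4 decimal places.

Field I=8, R=17: +8·20° lon, +17·10° lat → SW at lon -20°, lat 80°.
Square 3, 2: +3·2° lon, +2·1° lat → SW at lon -14°, lat 82°.
Subsquare i=8, a=0: +8·0.0833333° lon, +0·0.0416667° lat → SW at lon -13.3333°, lat 82°.
Cell spans 0.0833333° lon × 0.0416667° lat.
south 82.0000° N, north 82.0417° N.

82.0000° N, 82.0417° N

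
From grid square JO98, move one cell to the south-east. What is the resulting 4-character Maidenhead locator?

Longitude square 9; +1 → 10, wraps to 0, carry into field.
Longitude field J = 9; +1 → 10 = K.
Latitude square 8; −1 → 7.

KO07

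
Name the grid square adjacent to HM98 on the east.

IM08

Longitude square 9; +1 → 10, wraps to 0, carry into field.
Longitude field H = 7; +1 → 8 = I.
The latitude characters are unchanged.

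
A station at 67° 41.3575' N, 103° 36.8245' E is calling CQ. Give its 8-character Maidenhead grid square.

OP17tq35

Offset from 180°W / 90°S: lon 283.61374°, lat 157.68929°.
Field: 283.61374/20 → 14 → O, 157.68929/10 → 15 → P; chars OP.
Square: 3.61374/2 → 1, 7.68929/1 → 7; chars 17.
Subsquare: 1.61374/0.0833333 → 19 → t, 0.68929/0.0416667 → 16 → q; chars tq.
Extended square: 0.03041/0.00833333 → 3, 0.02262/0.00416667 → 5; chars 35.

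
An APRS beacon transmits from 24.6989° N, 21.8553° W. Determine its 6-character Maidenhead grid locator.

HL94bq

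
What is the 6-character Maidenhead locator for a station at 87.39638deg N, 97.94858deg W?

Shift to the Maidenhead origin (180°W, 90°S): lon 82.0514, lat 177.3964.
Field: lon ⌊82.0514/20⌋ = 4 → E; lat ⌊177.3964/10⌋ = 17 → R.
Square: lon ⌊2.0514/2⌋ = 1; lat ⌊7.3964/1⌋ = 7.
Subsquare: lon ⌊0.0514/0.0833333⌋ = 0 → a; lat ⌊0.3964/0.0416667⌋ = 9 → j.

ER17aj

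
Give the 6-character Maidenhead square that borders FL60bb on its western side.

Longitude subsquare b = 1; −1 → 0 = a.
The latitude characters are unchanged.

FL60ab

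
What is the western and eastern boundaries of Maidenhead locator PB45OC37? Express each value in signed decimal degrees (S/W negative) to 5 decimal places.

Field P=15, B=1: +15·20° lon, +1·10° lat → SW at lon 120°, lat -80°.
Square 4, 5: +4·2° lon, +5·1° lat → SW at lon 128°, lat -75°.
Subsquare o=14, c=2: +14·0.0833333° lon, +2·0.0416667° lat → SW at lon 129.167°, lat -74.9167°.
Extended square 3, 7: +3·0.00833333° lon, +7·0.00416667° lat → SW at lon 129.192°, lat -74.8875°.
Cell spans 0.00833333° lon × 0.00416667° lat.
west 129.19167, east 129.20000.

129.19167, 129.20000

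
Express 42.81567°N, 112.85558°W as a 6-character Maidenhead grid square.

DN32nt

Add 180° to longitude and 90° to latitude: 67.1444, 132.8157.
Field: lon ⌊67.1444/20⌋ = 3 → D; lat ⌊132.8157/10⌋ = 13 → N.
Square: lon ⌊7.1444/2⌋ = 3; lat ⌊2.8157/1⌋ = 2.
Subsquare: lon ⌊1.1444/0.0833333⌋ = 13 → n; lat ⌊0.8157/0.0416667⌋ = 19 → t.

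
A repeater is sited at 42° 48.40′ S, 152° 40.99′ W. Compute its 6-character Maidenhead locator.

BE37pe

Shift to the Maidenhead origin (180°W, 90°S): lon 27.3168, lat 47.1933.
Field (20°×10°, letters A–R): 27.3168/20 → 1 → B, 47.1933/10 → 4 → E; chars BE.
Square (2°×1°, digits 0–9): 7.3168/2 → 3, 7.1933/1 → 7; chars 37.
Subsquare (5′×2.5′, letters a–x): 1.3168/0.0833333 → 15 → p, 0.1933/0.0416667 → 4 → e; chars pe.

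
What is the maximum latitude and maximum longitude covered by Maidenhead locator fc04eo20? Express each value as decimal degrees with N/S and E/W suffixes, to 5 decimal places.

65.41250° S, 79.64167° W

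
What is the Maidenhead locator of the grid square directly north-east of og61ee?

Longitude subsquare e = 4; +1 → 5 = f.
Latitude subsquare e = 4; +1 → 5 = f.

OG61ff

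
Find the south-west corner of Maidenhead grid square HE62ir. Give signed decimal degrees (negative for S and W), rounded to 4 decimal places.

Field H=7, E=4: +7·20° lon, +4·10° lat → SW at lon -40°, lat -50°.
Square 6, 2: +6·2° lon, +2·1° lat → SW at lon -28°, lat -48°.
Subsquare i=8, r=17: +8·0.0833333° lon, +17·0.0416667° lat → SW at lon -27.3333°, lat -47.2917°.
latitude -47.2917, longitude -27.3333.

-47.2917, -27.3333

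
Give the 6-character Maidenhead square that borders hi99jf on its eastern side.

HI99kf

Longitude subsquare j = 9; +1 → 10 = k.
The latitude characters are unchanged.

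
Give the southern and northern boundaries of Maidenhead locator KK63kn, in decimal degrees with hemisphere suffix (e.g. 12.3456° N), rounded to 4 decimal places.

13.5417° N, 13.5833° N

Field K=10, K=10: +10·20° lon, +10·10° lat → SW at lon 20°, lat 10°.
Square 6, 3: +6·2° lon, +3·1° lat → SW at lon 32°, lat 13°.
Subsquare k=10, n=13: +10·0.0833333° lon, +13·0.0416667° lat → SW at lon 32.8333°, lat 13.5417°.
Cell spans 0.0833333° lon × 0.0416667° lat.
south 13.5417° N, north 13.5833° N.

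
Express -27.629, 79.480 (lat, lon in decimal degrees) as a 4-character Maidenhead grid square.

MG92

Add 180° to longitude and 90° to latitude: 259.48, 62.37.
Field: 259.48/20 → 12 → M, 62.37/10 → 6 → G; chars MG.
Square: 19.48/2 → 9, 2.37/1 → 2; chars 92.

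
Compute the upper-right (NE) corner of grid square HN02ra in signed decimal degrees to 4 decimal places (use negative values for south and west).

42.0417, -38.5000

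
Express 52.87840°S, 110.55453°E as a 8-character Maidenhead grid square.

Shift to the Maidenhead origin (180°W, 90°S): lon 290.55453, lat 37.12160.
Field: lon ⌊290.55453/20⌋ = 14 → O; lat ⌊37.12160/10⌋ = 3 → D.
Square: lon ⌊10.55453/2⌋ = 5; lat ⌊7.12160/1⌋ = 7.
Subsquare: lon ⌊0.55453/0.0833333⌋ = 6 → g; lat ⌊0.12160/0.0416667⌋ = 2 → c.
Extended square: lon ⌊0.05453/0.00833333⌋ = 6; lat ⌊0.03827/0.00416667⌋ = 9.

OD57gc69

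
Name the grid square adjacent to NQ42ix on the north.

NQ43ia

Latitude subsquare x = 23; +1 → 24, wraps to 0 = a, carry into square.
Latitude square 2; +1 → 3.
The longitude characters are unchanged.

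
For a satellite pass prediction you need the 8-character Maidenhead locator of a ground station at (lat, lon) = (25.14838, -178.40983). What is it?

Add 180° to longitude and 90° to latitude: 1.59017, 115.14838.
Field: lon ⌊1.59017/20⌋ = 0 → A; lat ⌊115.14838/10⌋ = 11 → L.
Square: lon ⌊1.59017/2⌋ = 0; lat ⌊5.14838/1⌋ = 5.
Subsquare: lon ⌊1.59017/0.0833333⌋ = 19 → t; lat ⌊0.14838/0.0416667⌋ = 3 → d.
Extended square: lon ⌊0.00684/0.00833333⌋ = 0; lat ⌊0.02338/0.00416667⌋ = 5.

AL05td05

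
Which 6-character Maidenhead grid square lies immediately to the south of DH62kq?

DH62kp

Latitude subsquare q = 16; −1 → 15 = p.
The longitude characters are unchanged.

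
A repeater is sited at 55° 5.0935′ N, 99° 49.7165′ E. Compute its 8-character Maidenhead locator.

Add 180° to longitude and 90° to latitude: 279.82861, 145.08489.
Field: lon ⌊279.82861/20⌋ = 13 → N; lat ⌊145.08489/10⌋ = 14 → O.
Square: lon ⌊19.82861/2⌋ = 9; lat ⌊5.08489/1⌋ = 5.
Subsquare: lon ⌊1.82861/0.0833333⌋ = 21 → v; lat ⌊0.08489/0.0416667⌋ = 2 → c.
Extended square: lon ⌊0.07861/0.00833333⌋ = 9; lat ⌊0.00156/0.00416667⌋ = 0.

NO95vc90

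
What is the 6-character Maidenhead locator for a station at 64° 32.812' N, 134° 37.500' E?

PP74hn

Add 180° to longitude and 90° to latitude: 314.6250, 154.5469.
Field (20°×10°, letters A–R): lon ⌊314.6250/20⌋ = 15 → P; lat ⌊154.5469/10⌋ = 15 → P.
Square (2°×1°, digits 0–9): lon ⌊14.6250/2⌋ = 7; lat ⌊4.5469/1⌋ = 4.
Subsquare (5′×2.5′, letters a–x): lon ⌊0.6250/0.0833333⌋ = 7 → h; lat ⌊0.5469/0.0416667⌋ = 13 → n.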